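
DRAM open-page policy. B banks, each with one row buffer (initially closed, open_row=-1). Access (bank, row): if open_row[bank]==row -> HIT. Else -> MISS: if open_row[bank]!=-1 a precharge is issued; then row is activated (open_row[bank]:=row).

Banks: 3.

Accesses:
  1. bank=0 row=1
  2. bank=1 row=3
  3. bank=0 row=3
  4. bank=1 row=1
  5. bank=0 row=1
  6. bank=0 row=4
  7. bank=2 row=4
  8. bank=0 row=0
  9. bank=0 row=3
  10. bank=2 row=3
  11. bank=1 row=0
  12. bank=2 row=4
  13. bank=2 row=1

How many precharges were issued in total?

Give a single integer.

Acc 1: bank0 row1 -> MISS (open row1); precharges=0
Acc 2: bank1 row3 -> MISS (open row3); precharges=0
Acc 3: bank0 row3 -> MISS (open row3); precharges=1
Acc 4: bank1 row1 -> MISS (open row1); precharges=2
Acc 5: bank0 row1 -> MISS (open row1); precharges=3
Acc 6: bank0 row4 -> MISS (open row4); precharges=4
Acc 7: bank2 row4 -> MISS (open row4); precharges=4
Acc 8: bank0 row0 -> MISS (open row0); precharges=5
Acc 9: bank0 row3 -> MISS (open row3); precharges=6
Acc 10: bank2 row3 -> MISS (open row3); precharges=7
Acc 11: bank1 row0 -> MISS (open row0); precharges=8
Acc 12: bank2 row4 -> MISS (open row4); precharges=9
Acc 13: bank2 row1 -> MISS (open row1); precharges=10

Answer: 10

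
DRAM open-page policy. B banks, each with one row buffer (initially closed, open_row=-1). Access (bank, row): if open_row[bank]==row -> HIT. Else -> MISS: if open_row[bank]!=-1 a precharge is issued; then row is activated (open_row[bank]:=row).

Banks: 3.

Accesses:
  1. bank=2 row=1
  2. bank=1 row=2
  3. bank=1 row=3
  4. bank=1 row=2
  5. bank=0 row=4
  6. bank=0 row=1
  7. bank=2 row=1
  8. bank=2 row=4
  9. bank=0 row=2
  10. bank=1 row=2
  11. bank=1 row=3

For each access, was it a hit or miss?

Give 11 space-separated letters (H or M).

Acc 1: bank2 row1 -> MISS (open row1); precharges=0
Acc 2: bank1 row2 -> MISS (open row2); precharges=0
Acc 3: bank1 row3 -> MISS (open row3); precharges=1
Acc 4: bank1 row2 -> MISS (open row2); precharges=2
Acc 5: bank0 row4 -> MISS (open row4); precharges=2
Acc 6: bank0 row1 -> MISS (open row1); precharges=3
Acc 7: bank2 row1 -> HIT
Acc 8: bank2 row4 -> MISS (open row4); precharges=4
Acc 9: bank0 row2 -> MISS (open row2); precharges=5
Acc 10: bank1 row2 -> HIT
Acc 11: bank1 row3 -> MISS (open row3); precharges=6

Answer: M M M M M M H M M H M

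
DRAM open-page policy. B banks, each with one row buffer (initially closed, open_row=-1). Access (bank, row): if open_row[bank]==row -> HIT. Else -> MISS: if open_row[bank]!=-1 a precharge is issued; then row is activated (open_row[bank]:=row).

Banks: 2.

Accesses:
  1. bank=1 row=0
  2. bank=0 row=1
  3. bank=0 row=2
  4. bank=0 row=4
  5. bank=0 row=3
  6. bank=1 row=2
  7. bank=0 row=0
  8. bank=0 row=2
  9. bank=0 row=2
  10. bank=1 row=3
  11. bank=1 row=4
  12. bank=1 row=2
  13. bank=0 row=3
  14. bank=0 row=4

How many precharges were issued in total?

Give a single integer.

Answer: 11

Derivation:
Acc 1: bank1 row0 -> MISS (open row0); precharges=0
Acc 2: bank0 row1 -> MISS (open row1); precharges=0
Acc 3: bank0 row2 -> MISS (open row2); precharges=1
Acc 4: bank0 row4 -> MISS (open row4); precharges=2
Acc 5: bank0 row3 -> MISS (open row3); precharges=3
Acc 6: bank1 row2 -> MISS (open row2); precharges=4
Acc 7: bank0 row0 -> MISS (open row0); precharges=5
Acc 8: bank0 row2 -> MISS (open row2); precharges=6
Acc 9: bank0 row2 -> HIT
Acc 10: bank1 row3 -> MISS (open row3); precharges=7
Acc 11: bank1 row4 -> MISS (open row4); precharges=8
Acc 12: bank1 row2 -> MISS (open row2); precharges=9
Acc 13: bank0 row3 -> MISS (open row3); precharges=10
Acc 14: bank0 row4 -> MISS (open row4); precharges=11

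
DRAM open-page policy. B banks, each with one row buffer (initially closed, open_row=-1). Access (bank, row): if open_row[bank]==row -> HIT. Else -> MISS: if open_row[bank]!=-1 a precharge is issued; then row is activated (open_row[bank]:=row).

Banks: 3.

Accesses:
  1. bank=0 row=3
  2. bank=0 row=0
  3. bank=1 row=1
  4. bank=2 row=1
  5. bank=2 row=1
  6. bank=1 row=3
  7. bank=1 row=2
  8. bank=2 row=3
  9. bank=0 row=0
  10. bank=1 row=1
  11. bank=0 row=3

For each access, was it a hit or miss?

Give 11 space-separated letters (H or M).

Acc 1: bank0 row3 -> MISS (open row3); precharges=0
Acc 2: bank0 row0 -> MISS (open row0); precharges=1
Acc 3: bank1 row1 -> MISS (open row1); precharges=1
Acc 4: bank2 row1 -> MISS (open row1); precharges=1
Acc 5: bank2 row1 -> HIT
Acc 6: bank1 row3 -> MISS (open row3); precharges=2
Acc 7: bank1 row2 -> MISS (open row2); precharges=3
Acc 8: bank2 row3 -> MISS (open row3); precharges=4
Acc 9: bank0 row0 -> HIT
Acc 10: bank1 row1 -> MISS (open row1); precharges=5
Acc 11: bank0 row3 -> MISS (open row3); precharges=6

Answer: M M M M H M M M H M M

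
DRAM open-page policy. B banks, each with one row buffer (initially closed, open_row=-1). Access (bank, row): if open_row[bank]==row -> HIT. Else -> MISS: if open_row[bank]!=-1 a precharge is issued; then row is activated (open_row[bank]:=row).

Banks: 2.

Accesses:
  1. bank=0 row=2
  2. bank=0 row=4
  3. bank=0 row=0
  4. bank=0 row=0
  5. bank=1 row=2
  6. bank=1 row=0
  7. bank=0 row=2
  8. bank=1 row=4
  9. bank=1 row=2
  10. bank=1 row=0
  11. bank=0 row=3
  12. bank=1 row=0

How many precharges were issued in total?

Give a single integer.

Answer: 8

Derivation:
Acc 1: bank0 row2 -> MISS (open row2); precharges=0
Acc 2: bank0 row4 -> MISS (open row4); precharges=1
Acc 3: bank0 row0 -> MISS (open row0); precharges=2
Acc 4: bank0 row0 -> HIT
Acc 5: bank1 row2 -> MISS (open row2); precharges=2
Acc 6: bank1 row0 -> MISS (open row0); precharges=3
Acc 7: bank0 row2 -> MISS (open row2); precharges=4
Acc 8: bank1 row4 -> MISS (open row4); precharges=5
Acc 9: bank1 row2 -> MISS (open row2); precharges=6
Acc 10: bank1 row0 -> MISS (open row0); precharges=7
Acc 11: bank0 row3 -> MISS (open row3); precharges=8
Acc 12: bank1 row0 -> HIT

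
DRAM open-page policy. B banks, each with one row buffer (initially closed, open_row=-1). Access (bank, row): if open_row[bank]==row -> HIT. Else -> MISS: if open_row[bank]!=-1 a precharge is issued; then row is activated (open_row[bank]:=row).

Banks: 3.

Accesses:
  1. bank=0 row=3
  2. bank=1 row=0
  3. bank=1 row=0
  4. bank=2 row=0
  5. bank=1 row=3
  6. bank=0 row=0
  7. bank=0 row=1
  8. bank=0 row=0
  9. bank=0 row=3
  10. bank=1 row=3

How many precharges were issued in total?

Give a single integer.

Answer: 5

Derivation:
Acc 1: bank0 row3 -> MISS (open row3); precharges=0
Acc 2: bank1 row0 -> MISS (open row0); precharges=0
Acc 3: bank1 row0 -> HIT
Acc 4: bank2 row0 -> MISS (open row0); precharges=0
Acc 5: bank1 row3 -> MISS (open row3); precharges=1
Acc 6: bank0 row0 -> MISS (open row0); precharges=2
Acc 7: bank0 row1 -> MISS (open row1); precharges=3
Acc 8: bank0 row0 -> MISS (open row0); precharges=4
Acc 9: bank0 row3 -> MISS (open row3); precharges=5
Acc 10: bank1 row3 -> HIT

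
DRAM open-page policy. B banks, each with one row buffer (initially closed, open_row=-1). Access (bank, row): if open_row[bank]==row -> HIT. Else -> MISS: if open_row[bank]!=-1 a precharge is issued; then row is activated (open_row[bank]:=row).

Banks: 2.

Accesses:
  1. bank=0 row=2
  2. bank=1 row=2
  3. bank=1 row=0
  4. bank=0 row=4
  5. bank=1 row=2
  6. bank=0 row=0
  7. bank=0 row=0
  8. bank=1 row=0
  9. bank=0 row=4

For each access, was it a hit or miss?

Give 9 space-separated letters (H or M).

Answer: M M M M M M H M M

Derivation:
Acc 1: bank0 row2 -> MISS (open row2); precharges=0
Acc 2: bank1 row2 -> MISS (open row2); precharges=0
Acc 3: bank1 row0 -> MISS (open row0); precharges=1
Acc 4: bank0 row4 -> MISS (open row4); precharges=2
Acc 5: bank1 row2 -> MISS (open row2); precharges=3
Acc 6: bank0 row0 -> MISS (open row0); precharges=4
Acc 7: bank0 row0 -> HIT
Acc 8: bank1 row0 -> MISS (open row0); precharges=5
Acc 9: bank0 row4 -> MISS (open row4); precharges=6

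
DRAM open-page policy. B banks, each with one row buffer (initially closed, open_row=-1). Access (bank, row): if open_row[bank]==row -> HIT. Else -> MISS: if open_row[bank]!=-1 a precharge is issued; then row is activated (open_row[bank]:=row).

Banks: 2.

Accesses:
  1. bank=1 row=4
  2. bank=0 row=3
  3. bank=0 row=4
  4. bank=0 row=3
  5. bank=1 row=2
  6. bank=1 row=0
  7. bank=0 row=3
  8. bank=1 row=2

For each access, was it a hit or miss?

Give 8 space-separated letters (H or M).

Acc 1: bank1 row4 -> MISS (open row4); precharges=0
Acc 2: bank0 row3 -> MISS (open row3); precharges=0
Acc 3: bank0 row4 -> MISS (open row4); precharges=1
Acc 4: bank0 row3 -> MISS (open row3); precharges=2
Acc 5: bank1 row2 -> MISS (open row2); precharges=3
Acc 6: bank1 row0 -> MISS (open row0); precharges=4
Acc 7: bank0 row3 -> HIT
Acc 8: bank1 row2 -> MISS (open row2); precharges=5

Answer: M M M M M M H M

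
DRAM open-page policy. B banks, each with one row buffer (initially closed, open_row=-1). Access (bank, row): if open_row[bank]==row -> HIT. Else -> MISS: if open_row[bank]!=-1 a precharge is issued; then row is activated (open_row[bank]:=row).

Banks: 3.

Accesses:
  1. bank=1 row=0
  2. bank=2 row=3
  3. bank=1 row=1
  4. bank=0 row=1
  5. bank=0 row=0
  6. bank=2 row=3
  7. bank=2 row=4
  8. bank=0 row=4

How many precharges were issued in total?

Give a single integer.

Acc 1: bank1 row0 -> MISS (open row0); precharges=0
Acc 2: bank2 row3 -> MISS (open row3); precharges=0
Acc 3: bank1 row1 -> MISS (open row1); precharges=1
Acc 4: bank0 row1 -> MISS (open row1); precharges=1
Acc 5: bank0 row0 -> MISS (open row0); precharges=2
Acc 6: bank2 row3 -> HIT
Acc 7: bank2 row4 -> MISS (open row4); precharges=3
Acc 8: bank0 row4 -> MISS (open row4); precharges=4

Answer: 4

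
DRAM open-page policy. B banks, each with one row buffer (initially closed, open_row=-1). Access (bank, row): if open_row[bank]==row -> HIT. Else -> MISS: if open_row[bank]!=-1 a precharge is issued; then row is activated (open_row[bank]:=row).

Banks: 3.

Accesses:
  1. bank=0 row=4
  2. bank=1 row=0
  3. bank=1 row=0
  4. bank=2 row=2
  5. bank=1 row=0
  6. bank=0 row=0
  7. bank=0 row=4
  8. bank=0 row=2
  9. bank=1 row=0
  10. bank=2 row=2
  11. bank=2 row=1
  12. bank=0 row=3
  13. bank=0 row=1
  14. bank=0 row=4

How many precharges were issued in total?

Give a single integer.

Answer: 7

Derivation:
Acc 1: bank0 row4 -> MISS (open row4); precharges=0
Acc 2: bank1 row0 -> MISS (open row0); precharges=0
Acc 3: bank1 row0 -> HIT
Acc 4: bank2 row2 -> MISS (open row2); precharges=0
Acc 5: bank1 row0 -> HIT
Acc 6: bank0 row0 -> MISS (open row0); precharges=1
Acc 7: bank0 row4 -> MISS (open row4); precharges=2
Acc 8: bank0 row2 -> MISS (open row2); precharges=3
Acc 9: bank1 row0 -> HIT
Acc 10: bank2 row2 -> HIT
Acc 11: bank2 row1 -> MISS (open row1); precharges=4
Acc 12: bank0 row3 -> MISS (open row3); precharges=5
Acc 13: bank0 row1 -> MISS (open row1); precharges=6
Acc 14: bank0 row4 -> MISS (open row4); precharges=7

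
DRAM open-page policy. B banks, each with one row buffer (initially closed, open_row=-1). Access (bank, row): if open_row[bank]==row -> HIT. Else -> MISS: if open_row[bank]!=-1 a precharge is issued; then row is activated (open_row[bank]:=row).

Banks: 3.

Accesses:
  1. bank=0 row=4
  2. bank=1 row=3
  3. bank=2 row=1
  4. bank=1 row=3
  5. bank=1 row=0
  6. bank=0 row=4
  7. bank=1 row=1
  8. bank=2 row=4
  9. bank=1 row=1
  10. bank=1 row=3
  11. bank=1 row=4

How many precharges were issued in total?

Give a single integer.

Answer: 5

Derivation:
Acc 1: bank0 row4 -> MISS (open row4); precharges=0
Acc 2: bank1 row3 -> MISS (open row3); precharges=0
Acc 3: bank2 row1 -> MISS (open row1); precharges=0
Acc 4: bank1 row3 -> HIT
Acc 5: bank1 row0 -> MISS (open row0); precharges=1
Acc 6: bank0 row4 -> HIT
Acc 7: bank1 row1 -> MISS (open row1); precharges=2
Acc 8: bank2 row4 -> MISS (open row4); precharges=3
Acc 9: bank1 row1 -> HIT
Acc 10: bank1 row3 -> MISS (open row3); precharges=4
Acc 11: bank1 row4 -> MISS (open row4); precharges=5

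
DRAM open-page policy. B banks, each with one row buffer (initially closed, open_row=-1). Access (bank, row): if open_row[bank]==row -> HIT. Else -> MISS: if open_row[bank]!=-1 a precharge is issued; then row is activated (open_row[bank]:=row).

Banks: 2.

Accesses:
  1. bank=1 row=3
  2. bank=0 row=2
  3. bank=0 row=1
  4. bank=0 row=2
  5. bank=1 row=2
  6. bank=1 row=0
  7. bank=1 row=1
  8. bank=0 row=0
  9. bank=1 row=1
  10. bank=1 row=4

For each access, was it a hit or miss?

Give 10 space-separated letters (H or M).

Acc 1: bank1 row3 -> MISS (open row3); precharges=0
Acc 2: bank0 row2 -> MISS (open row2); precharges=0
Acc 3: bank0 row1 -> MISS (open row1); precharges=1
Acc 4: bank0 row2 -> MISS (open row2); precharges=2
Acc 5: bank1 row2 -> MISS (open row2); precharges=3
Acc 6: bank1 row0 -> MISS (open row0); precharges=4
Acc 7: bank1 row1 -> MISS (open row1); precharges=5
Acc 8: bank0 row0 -> MISS (open row0); precharges=6
Acc 9: bank1 row1 -> HIT
Acc 10: bank1 row4 -> MISS (open row4); precharges=7

Answer: M M M M M M M M H M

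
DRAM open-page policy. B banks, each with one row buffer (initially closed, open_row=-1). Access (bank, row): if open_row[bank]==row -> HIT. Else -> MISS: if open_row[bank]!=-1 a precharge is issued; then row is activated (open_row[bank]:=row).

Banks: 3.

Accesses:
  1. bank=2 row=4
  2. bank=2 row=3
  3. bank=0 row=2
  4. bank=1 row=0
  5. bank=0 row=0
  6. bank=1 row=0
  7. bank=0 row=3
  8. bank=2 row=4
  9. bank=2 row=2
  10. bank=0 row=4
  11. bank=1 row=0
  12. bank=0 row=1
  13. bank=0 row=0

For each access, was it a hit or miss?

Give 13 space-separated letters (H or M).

Acc 1: bank2 row4 -> MISS (open row4); precharges=0
Acc 2: bank2 row3 -> MISS (open row3); precharges=1
Acc 3: bank0 row2 -> MISS (open row2); precharges=1
Acc 4: bank1 row0 -> MISS (open row0); precharges=1
Acc 5: bank0 row0 -> MISS (open row0); precharges=2
Acc 6: bank1 row0 -> HIT
Acc 7: bank0 row3 -> MISS (open row3); precharges=3
Acc 8: bank2 row4 -> MISS (open row4); precharges=4
Acc 9: bank2 row2 -> MISS (open row2); precharges=5
Acc 10: bank0 row4 -> MISS (open row4); precharges=6
Acc 11: bank1 row0 -> HIT
Acc 12: bank0 row1 -> MISS (open row1); precharges=7
Acc 13: bank0 row0 -> MISS (open row0); precharges=8

Answer: M M M M M H M M M M H M M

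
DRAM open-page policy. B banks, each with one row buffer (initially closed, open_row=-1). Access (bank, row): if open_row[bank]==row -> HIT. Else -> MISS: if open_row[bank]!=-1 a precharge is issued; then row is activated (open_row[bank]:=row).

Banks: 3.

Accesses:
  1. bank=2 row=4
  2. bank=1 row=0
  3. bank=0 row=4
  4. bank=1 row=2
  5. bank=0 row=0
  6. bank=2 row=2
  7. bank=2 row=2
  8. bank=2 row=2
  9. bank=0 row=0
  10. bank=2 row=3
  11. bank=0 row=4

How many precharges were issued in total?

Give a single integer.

Answer: 5

Derivation:
Acc 1: bank2 row4 -> MISS (open row4); precharges=0
Acc 2: bank1 row0 -> MISS (open row0); precharges=0
Acc 3: bank0 row4 -> MISS (open row4); precharges=0
Acc 4: bank1 row2 -> MISS (open row2); precharges=1
Acc 5: bank0 row0 -> MISS (open row0); precharges=2
Acc 6: bank2 row2 -> MISS (open row2); precharges=3
Acc 7: bank2 row2 -> HIT
Acc 8: bank2 row2 -> HIT
Acc 9: bank0 row0 -> HIT
Acc 10: bank2 row3 -> MISS (open row3); precharges=4
Acc 11: bank0 row4 -> MISS (open row4); precharges=5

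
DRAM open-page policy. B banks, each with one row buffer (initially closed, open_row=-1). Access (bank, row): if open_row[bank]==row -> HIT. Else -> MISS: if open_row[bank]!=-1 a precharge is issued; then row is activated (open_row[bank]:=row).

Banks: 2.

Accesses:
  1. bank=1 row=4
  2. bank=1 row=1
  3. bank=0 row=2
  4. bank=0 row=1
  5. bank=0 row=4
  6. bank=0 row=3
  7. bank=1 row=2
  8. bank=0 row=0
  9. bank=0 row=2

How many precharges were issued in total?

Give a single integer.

Answer: 7

Derivation:
Acc 1: bank1 row4 -> MISS (open row4); precharges=0
Acc 2: bank1 row1 -> MISS (open row1); precharges=1
Acc 3: bank0 row2 -> MISS (open row2); precharges=1
Acc 4: bank0 row1 -> MISS (open row1); precharges=2
Acc 5: bank0 row4 -> MISS (open row4); precharges=3
Acc 6: bank0 row3 -> MISS (open row3); precharges=4
Acc 7: bank1 row2 -> MISS (open row2); precharges=5
Acc 8: bank0 row0 -> MISS (open row0); precharges=6
Acc 9: bank0 row2 -> MISS (open row2); precharges=7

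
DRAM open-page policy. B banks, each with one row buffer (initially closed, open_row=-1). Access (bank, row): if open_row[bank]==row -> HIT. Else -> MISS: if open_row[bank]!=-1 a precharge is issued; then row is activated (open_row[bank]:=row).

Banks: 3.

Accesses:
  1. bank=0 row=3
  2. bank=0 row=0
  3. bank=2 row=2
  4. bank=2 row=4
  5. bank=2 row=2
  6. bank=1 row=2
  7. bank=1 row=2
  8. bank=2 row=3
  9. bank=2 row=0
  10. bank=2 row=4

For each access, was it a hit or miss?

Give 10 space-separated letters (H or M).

Acc 1: bank0 row3 -> MISS (open row3); precharges=0
Acc 2: bank0 row0 -> MISS (open row0); precharges=1
Acc 3: bank2 row2 -> MISS (open row2); precharges=1
Acc 4: bank2 row4 -> MISS (open row4); precharges=2
Acc 5: bank2 row2 -> MISS (open row2); precharges=3
Acc 6: bank1 row2 -> MISS (open row2); precharges=3
Acc 7: bank1 row2 -> HIT
Acc 8: bank2 row3 -> MISS (open row3); precharges=4
Acc 9: bank2 row0 -> MISS (open row0); precharges=5
Acc 10: bank2 row4 -> MISS (open row4); precharges=6

Answer: M M M M M M H M M M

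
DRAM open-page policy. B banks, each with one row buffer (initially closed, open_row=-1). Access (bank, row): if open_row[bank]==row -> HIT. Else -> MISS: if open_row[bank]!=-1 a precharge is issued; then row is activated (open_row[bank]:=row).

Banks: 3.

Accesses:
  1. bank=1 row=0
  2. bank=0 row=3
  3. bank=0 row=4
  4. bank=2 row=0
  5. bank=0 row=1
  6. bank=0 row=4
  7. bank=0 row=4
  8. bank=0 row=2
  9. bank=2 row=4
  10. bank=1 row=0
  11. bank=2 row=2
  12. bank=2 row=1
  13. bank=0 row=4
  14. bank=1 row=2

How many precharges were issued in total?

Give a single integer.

Answer: 9

Derivation:
Acc 1: bank1 row0 -> MISS (open row0); precharges=0
Acc 2: bank0 row3 -> MISS (open row3); precharges=0
Acc 3: bank0 row4 -> MISS (open row4); precharges=1
Acc 4: bank2 row0 -> MISS (open row0); precharges=1
Acc 5: bank0 row1 -> MISS (open row1); precharges=2
Acc 6: bank0 row4 -> MISS (open row4); precharges=3
Acc 7: bank0 row4 -> HIT
Acc 8: bank0 row2 -> MISS (open row2); precharges=4
Acc 9: bank2 row4 -> MISS (open row4); precharges=5
Acc 10: bank1 row0 -> HIT
Acc 11: bank2 row2 -> MISS (open row2); precharges=6
Acc 12: bank2 row1 -> MISS (open row1); precharges=7
Acc 13: bank0 row4 -> MISS (open row4); precharges=8
Acc 14: bank1 row2 -> MISS (open row2); precharges=9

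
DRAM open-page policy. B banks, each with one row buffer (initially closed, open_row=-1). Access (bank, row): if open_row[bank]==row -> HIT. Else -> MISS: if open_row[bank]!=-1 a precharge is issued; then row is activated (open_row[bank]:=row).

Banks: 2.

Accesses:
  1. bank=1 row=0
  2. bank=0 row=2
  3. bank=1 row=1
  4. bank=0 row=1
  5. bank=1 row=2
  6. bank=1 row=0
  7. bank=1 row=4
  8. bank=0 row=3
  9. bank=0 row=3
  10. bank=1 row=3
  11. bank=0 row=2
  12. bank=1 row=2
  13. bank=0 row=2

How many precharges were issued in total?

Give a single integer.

Answer: 9

Derivation:
Acc 1: bank1 row0 -> MISS (open row0); precharges=0
Acc 2: bank0 row2 -> MISS (open row2); precharges=0
Acc 3: bank1 row1 -> MISS (open row1); precharges=1
Acc 4: bank0 row1 -> MISS (open row1); precharges=2
Acc 5: bank1 row2 -> MISS (open row2); precharges=3
Acc 6: bank1 row0 -> MISS (open row0); precharges=4
Acc 7: bank1 row4 -> MISS (open row4); precharges=5
Acc 8: bank0 row3 -> MISS (open row3); precharges=6
Acc 9: bank0 row3 -> HIT
Acc 10: bank1 row3 -> MISS (open row3); precharges=7
Acc 11: bank0 row2 -> MISS (open row2); precharges=8
Acc 12: bank1 row2 -> MISS (open row2); precharges=9
Acc 13: bank0 row2 -> HIT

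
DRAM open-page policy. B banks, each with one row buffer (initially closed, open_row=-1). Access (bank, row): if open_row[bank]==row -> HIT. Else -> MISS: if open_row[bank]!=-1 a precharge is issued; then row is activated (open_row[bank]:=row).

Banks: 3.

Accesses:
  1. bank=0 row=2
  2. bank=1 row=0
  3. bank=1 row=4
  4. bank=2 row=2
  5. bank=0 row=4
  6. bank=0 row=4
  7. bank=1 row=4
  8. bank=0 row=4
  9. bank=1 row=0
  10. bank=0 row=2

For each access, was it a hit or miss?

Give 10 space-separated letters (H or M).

Acc 1: bank0 row2 -> MISS (open row2); precharges=0
Acc 2: bank1 row0 -> MISS (open row0); precharges=0
Acc 3: bank1 row4 -> MISS (open row4); precharges=1
Acc 4: bank2 row2 -> MISS (open row2); precharges=1
Acc 5: bank0 row4 -> MISS (open row4); precharges=2
Acc 6: bank0 row4 -> HIT
Acc 7: bank1 row4 -> HIT
Acc 8: bank0 row4 -> HIT
Acc 9: bank1 row0 -> MISS (open row0); precharges=3
Acc 10: bank0 row2 -> MISS (open row2); precharges=4

Answer: M M M M M H H H M M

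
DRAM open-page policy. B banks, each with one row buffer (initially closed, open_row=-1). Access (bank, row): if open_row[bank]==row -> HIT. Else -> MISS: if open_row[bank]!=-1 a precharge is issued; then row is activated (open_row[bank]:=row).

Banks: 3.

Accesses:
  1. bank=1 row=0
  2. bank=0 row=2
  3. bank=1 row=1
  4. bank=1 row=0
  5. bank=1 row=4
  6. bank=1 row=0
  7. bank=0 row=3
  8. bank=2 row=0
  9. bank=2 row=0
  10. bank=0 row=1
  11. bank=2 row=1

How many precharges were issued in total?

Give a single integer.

Answer: 7

Derivation:
Acc 1: bank1 row0 -> MISS (open row0); precharges=0
Acc 2: bank0 row2 -> MISS (open row2); precharges=0
Acc 3: bank1 row1 -> MISS (open row1); precharges=1
Acc 4: bank1 row0 -> MISS (open row0); precharges=2
Acc 5: bank1 row4 -> MISS (open row4); precharges=3
Acc 6: bank1 row0 -> MISS (open row0); precharges=4
Acc 7: bank0 row3 -> MISS (open row3); precharges=5
Acc 8: bank2 row0 -> MISS (open row0); precharges=5
Acc 9: bank2 row0 -> HIT
Acc 10: bank0 row1 -> MISS (open row1); precharges=6
Acc 11: bank2 row1 -> MISS (open row1); precharges=7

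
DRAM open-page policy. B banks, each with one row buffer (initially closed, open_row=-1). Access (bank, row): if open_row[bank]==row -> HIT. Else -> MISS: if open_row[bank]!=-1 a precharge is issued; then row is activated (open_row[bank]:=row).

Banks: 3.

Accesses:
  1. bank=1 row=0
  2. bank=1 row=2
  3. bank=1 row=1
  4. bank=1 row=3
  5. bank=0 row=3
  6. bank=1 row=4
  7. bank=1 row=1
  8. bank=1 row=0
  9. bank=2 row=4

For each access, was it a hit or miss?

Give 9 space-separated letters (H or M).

Answer: M M M M M M M M M

Derivation:
Acc 1: bank1 row0 -> MISS (open row0); precharges=0
Acc 2: bank1 row2 -> MISS (open row2); precharges=1
Acc 3: bank1 row1 -> MISS (open row1); precharges=2
Acc 4: bank1 row3 -> MISS (open row3); precharges=3
Acc 5: bank0 row3 -> MISS (open row3); precharges=3
Acc 6: bank1 row4 -> MISS (open row4); precharges=4
Acc 7: bank1 row1 -> MISS (open row1); precharges=5
Acc 8: bank1 row0 -> MISS (open row0); precharges=6
Acc 9: bank2 row4 -> MISS (open row4); precharges=6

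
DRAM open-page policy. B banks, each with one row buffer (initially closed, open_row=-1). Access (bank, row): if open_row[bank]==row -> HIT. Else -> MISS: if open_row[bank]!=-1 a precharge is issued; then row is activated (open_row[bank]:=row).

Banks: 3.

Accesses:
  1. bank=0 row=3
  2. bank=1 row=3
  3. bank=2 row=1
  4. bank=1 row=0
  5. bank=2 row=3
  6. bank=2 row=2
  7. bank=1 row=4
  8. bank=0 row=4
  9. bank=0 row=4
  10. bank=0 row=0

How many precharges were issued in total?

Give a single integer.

Answer: 6

Derivation:
Acc 1: bank0 row3 -> MISS (open row3); precharges=0
Acc 2: bank1 row3 -> MISS (open row3); precharges=0
Acc 3: bank2 row1 -> MISS (open row1); precharges=0
Acc 4: bank1 row0 -> MISS (open row0); precharges=1
Acc 5: bank2 row3 -> MISS (open row3); precharges=2
Acc 6: bank2 row2 -> MISS (open row2); precharges=3
Acc 7: bank1 row4 -> MISS (open row4); precharges=4
Acc 8: bank0 row4 -> MISS (open row4); precharges=5
Acc 9: bank0 row4 -> HIT
Acc 10: bank0 row0 -> MISS (open row0); precharges=6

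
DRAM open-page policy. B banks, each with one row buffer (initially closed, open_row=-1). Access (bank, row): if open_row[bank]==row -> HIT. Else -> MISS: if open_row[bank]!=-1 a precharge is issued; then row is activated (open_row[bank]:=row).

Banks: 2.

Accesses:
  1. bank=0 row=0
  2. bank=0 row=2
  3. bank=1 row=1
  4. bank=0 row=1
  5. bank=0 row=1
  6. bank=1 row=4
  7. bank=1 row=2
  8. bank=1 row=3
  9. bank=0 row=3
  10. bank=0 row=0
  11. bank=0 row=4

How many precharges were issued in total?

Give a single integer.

Acc 1: bank0 row0 -> MISS (open row0); precharges=0
Acc 2: bank0 row2 -> MISS (open row2); precharges=1
Acc 3: bank1 row1 -> MISS (open row1); precharges=1
Acc 4: bank0 row1 -> MISS (open row1); precharges=2
Acc 5: bank0 row1 -> HIT
Acc 6: bank1 row4 -> MISS (open row4); precharges=3
Acc 7: bank1 row2 -> MISS (open row2); precharges=4
Acc 8: bank1 row3 -> MISS (open row3); precharges=5
Acc 9: bank0 row3 -> MISS (open row3); precharges=6
Acc 10: bank0 row0 -> MISS (open row0); precharges=7
Acc 11: bank0 row4 -> MISS (open row4); precharges=8

Answer: 8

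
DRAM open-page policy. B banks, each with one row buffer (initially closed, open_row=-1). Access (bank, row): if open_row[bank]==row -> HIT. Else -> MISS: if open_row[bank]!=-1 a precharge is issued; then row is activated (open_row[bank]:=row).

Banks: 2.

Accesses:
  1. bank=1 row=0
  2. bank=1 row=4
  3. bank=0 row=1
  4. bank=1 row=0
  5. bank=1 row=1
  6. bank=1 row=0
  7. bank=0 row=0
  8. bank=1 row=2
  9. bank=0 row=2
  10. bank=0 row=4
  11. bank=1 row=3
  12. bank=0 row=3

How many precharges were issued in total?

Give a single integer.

Answer: 10

Derivation:
Acc 1: bank1 row0 -> MISS (open row0); precharges=0
Acc 2: bank1 row4 -> MISS (open row4); precharges=1
Acc 3: bank0 row1 -> MISS (open row1); precharges=1
Acc 4: bank1 row0 -> MISS (open row0); precharges=2
Acc 5: bank1 row1 -> MISS (open row1); precharges=3
Acc 6: bank1 row0 -> MISS (open row0); precharges=4
Acc 7: bank0 row0 -> MISS (open row0); precharges=5
Acc 8: bank1 row2 -> MISS (open row2); precharges=6
Acc 9: bank0 row2 -> MISS (open row2); precharges=7
Acc 10: bank0 row4 -> MISS (open row4); precharges=8
Acc 11: bank1 row3 -> MISS (open row3); precharges=9
Acc 12: bank0 row3 -> MISS (open row3); precharges=10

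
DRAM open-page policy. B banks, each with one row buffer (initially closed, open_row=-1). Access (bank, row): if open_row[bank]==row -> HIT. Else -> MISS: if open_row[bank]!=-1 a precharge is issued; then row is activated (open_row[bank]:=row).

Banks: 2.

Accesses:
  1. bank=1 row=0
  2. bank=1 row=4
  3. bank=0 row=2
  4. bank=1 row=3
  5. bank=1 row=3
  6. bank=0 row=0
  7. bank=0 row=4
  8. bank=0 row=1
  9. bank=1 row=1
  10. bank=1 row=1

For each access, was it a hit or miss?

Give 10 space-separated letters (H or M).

Acc 1: bank1 row0 -> MISS (open row0); precharges=0
Acc 2: bank1 row4 -> MISS (open row4); precharges=1
Acc 3: bank0 row2 -> MISS (open row2); precharges=1
Acc 4: bank1 row3 -> MISS (open row3); precharges=2
Acc 5: bank1 row3 -> HIT
Acc 6: bank0 row0 -> MISS (open row0); precharges=3
Acc 7: bank0 row4 -> MISS (open row4); precharges=4
Acc 8: bank0 row1 -> MISS (open row1); precharges=5
Acc 9: bank1 row1 -> MISS (open row1); precharges=6
Acc 10: bank1 row1 -> HIT

Answer: M M M M H M M M M H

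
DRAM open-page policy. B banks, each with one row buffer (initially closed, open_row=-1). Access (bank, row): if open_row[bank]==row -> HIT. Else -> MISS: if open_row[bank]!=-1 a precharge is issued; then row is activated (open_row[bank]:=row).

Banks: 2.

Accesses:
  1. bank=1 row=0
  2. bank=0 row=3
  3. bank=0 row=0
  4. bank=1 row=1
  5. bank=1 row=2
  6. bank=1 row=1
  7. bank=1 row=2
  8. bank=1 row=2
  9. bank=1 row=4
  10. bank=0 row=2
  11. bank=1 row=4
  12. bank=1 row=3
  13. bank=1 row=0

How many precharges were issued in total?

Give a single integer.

Answer: 9

Derivation:
Acc 1: bank1 row0 -> MISS (open row0); precharges=0
Acc 2: bank0 row3 -> MISS (open row3); precharges=0
Acc 3: bank0 row0 -> MISS (open row0); precharges=1
Acc 4: bank1 row1 -> MISS (open row1); precharges=2
Acc 5: bank1 row2 -> MISS (open row2); precharges=3
Acc 6: bank1 row1 -> MISS (open row1); precharges=4
Acc 7: bank1 row2 -> MISS (open row2); precharges=5
Acc 8: bank1 row2 -> HIT
Acc 9: bank1 row4 -> MISS (open row4); precharges=6
Acc 10: bank0 row2 -> MISS (open row2); precharges=7
Acc 11: bank1 row4 -> HIT
Acc 12: bank1 row3 -> MISS (open row3); precharges=8
Acc 13: bank1 row0 -> MISS (open row0); precharges=9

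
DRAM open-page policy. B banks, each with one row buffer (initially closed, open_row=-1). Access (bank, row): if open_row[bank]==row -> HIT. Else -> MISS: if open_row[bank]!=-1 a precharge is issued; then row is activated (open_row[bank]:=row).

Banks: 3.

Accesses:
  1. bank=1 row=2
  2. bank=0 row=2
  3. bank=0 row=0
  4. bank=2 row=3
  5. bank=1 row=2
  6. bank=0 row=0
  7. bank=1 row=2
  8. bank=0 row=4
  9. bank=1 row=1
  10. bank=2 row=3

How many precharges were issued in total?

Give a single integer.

Acc 1: bank1 row2 -> MISS (open row2); precharges=0
Acc 2: bank0 row2 -> MISS (open row2); precharges=0
Acc 3: bank0 row0 -> MISS (open row0); precharges=1
Acc 4: bank2 row3 -> MISS (open row3); precharges=1
Acc 5: bank1 row2 -> HIT
Acc 6: bank0 row0 -> HIT
Acc 7: bank1 row2 -> HIT
Acc 8: bank0 row4 -> MISS (open row4); precharges=2
Acc 9: bank1 row1 -> MISS (open row1); precharges=3
Acc 10: bank2 row3 -> HIT

Answer: 3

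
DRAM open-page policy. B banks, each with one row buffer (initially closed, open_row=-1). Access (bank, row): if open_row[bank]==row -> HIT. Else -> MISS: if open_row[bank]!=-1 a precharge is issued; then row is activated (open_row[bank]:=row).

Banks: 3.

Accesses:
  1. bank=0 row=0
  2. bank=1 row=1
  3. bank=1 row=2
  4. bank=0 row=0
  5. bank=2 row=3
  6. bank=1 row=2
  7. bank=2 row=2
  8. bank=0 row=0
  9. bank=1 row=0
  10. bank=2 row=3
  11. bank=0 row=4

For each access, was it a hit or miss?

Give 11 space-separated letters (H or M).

Answer: M M M H M H M H M M M

Derivation:
Acc 1: bank0 row0 -> MISS (open row0); precharges=0
Acc 2: bank1 row1 -> MISS (open row1); precharges=0
Acc 3: bank1 row2 -> MISS (open row2); precharges=1
Acc 4: bank0 row0 -> HIT
Acc 5: bank2 row3 -> MISS (open row3); precharges=1
Acc 6: bank1 row2 -> HIT
Acc 7: bank2 row2 -> MISS (open row2); precharges=2
Acc 8: bank0 row0 -> HIT
Acc 9: bank1 row0 -> MISS (open row0); precharges=3
Acc 10: bank2 row3 -> MISS (open row3); precharges=4
Acc 11: bank0 row4 -> MISS (open row4); precharges=5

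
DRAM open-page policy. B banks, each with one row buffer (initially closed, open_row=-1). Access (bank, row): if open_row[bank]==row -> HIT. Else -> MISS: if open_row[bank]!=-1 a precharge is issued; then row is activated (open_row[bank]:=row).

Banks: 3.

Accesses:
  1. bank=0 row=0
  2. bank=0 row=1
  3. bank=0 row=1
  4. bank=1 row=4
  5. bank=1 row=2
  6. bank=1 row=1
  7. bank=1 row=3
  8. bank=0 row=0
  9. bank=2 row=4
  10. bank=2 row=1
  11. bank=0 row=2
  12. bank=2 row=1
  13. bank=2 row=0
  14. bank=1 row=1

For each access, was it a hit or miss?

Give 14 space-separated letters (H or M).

Answer: M M H M M M M M M M M H M M

Derivation:
Acc 1: bank0 row0 -> MISS (open row0); precharges=0
Acc 2: bank0 row1 -> MISS (open row1); precharges=1
Acc 3: bank0 row1 -> HIT
Acc 4: bank1 row4 -> MISS (open row4); precharges=1
Acc 5: bank1 row2 -> MISS (open row2); precharges=2
Acc 6: bank1 row1 -> MISS (open row1); precharges=3
Acc 7: bank1 row3 -> MISS (open row3); precharges=4
Acc 8: bank0 row0 -> MISS (open row0); precharges=5
Acc 9: bank2 row4 -> MISS (open row4); precharges=5
Acc 10: bank2 row1 -> MISS (open row1); precharges=6
Acc 11: bank0 row2 -> MISS (open row2); precharges=7
Acc 12: bank2 row1 -> HIT
Acc 13: bank2 row0 -> MISS (open row0); precharges=8
Acc 14: bank1 row1 -> MISS (open row1); precharges=9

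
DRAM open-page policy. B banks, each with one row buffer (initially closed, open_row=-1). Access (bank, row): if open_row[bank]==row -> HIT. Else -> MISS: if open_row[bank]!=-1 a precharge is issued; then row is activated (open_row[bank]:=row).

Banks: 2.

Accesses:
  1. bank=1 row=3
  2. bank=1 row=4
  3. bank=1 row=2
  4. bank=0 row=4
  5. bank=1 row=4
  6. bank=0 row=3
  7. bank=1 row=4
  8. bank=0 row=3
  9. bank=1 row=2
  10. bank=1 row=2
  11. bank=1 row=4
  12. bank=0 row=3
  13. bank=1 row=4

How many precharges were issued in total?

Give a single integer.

Answer: 6

Derivation:
Acc 1: bank1 row3 -> MISS (open row3); precharges=0
Acc 2: bank1 row4 -> MISS (open row4); precharges=1
Acc 3: bank1 row2 -> MISS (open row2); precharges=2
Acc 4: bank0 row4 -> MISS (open row4); precharges=2
Acc 5: bank1 row4 -> MISS (open row4); precharges=3
Acc 6: bank0 row3 -> MISS (open row3); precharges=4
Acc 7: bank1 row4 -> HIT
Acc 8: bank0 row3 -> HIT
Acc 9: bank1 row2 -> MISS (open row2); precharges=5
Acc 10: bank1 row2 -> HIT
Acc 11: bank1 row4 -> MISS (open row4); precharges=6
Acc 12: bank0 row3 -> HIT
Acc 13: bank1 row4 -> HIT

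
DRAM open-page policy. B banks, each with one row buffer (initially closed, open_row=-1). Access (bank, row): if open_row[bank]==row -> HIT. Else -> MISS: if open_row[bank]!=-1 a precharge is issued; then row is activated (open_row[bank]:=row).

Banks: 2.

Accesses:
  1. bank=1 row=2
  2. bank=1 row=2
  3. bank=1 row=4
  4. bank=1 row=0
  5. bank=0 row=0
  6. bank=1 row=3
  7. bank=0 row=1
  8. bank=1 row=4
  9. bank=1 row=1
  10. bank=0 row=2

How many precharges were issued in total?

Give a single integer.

Answer: 7

Derivation:
Acc 1: bank1 row2 -> MISS (open row2); precharges=0
Acc 2: bank1 row2 -> HIT
Acc 3: bank1 row4 -> MISS (open row4); precharges=1
Acc 4: bank1 row0 -> MISS (open row0); precharges=2
Acc 5: bank0 row0 -> MISS (open row0); precharges=2
Acc 6: bank1 row3 -> MISS (open row3); precharges=3
Acc 7: bank0 row1 -> MISS (open row1); precharges=4
Acc 8: bank1 row4 -> MISS (open row4); precharges=5
Acc 9: bank1 row1 -> MISS (open row1); precharges=6
Acc 10: bank0 row2 -> MISS (open row2); precharges=7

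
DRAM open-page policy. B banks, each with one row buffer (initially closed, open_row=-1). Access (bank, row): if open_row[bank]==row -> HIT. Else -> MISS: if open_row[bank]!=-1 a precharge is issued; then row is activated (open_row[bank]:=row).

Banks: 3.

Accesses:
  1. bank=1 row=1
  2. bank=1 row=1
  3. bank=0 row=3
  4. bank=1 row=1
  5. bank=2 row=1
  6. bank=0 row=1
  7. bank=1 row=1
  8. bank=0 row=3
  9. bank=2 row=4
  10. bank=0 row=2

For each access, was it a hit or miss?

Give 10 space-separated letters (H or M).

Answer: M H M H M M H M M M

Derivation:
Acc 1: bank1 row1 -> MISS (open row1); precharges=0
Acc 2: bank1 row1 -> HIT
Acc 3: bank0 row3 -> MISS (open row3); precharges=0
Acc 4: bank1 row1 -> HIT
Acc 5: bank2 row1 -> MISS (open row1); precharges=0
Acc 6: bank0 row1 -> MISS (open row1); precharges=1
Acc 7: bank1 row1 -> HIT
Acc 8: bank0 row3 -> MISS (open row3); precharges=2
Acc 9: bank2 row4 -> MISS (open row4); precharges=3
Acc 10: bank0 row2 -> MISS (open row2); precharges=4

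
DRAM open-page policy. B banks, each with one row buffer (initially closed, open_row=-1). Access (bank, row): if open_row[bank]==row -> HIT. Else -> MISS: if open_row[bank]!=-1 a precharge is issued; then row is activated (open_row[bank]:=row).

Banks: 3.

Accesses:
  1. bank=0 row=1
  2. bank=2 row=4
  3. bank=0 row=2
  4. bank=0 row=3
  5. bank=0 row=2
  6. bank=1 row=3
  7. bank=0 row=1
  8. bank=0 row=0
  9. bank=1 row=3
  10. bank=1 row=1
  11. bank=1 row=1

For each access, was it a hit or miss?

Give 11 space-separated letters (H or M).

Answer: M M M M M M M M H M H

Derivation:
Acc 1: bank0 row1 -> MISS (open row1); precharges=0
Acc 2: bank2 row4 -> MISS (open row4); precharges=0
Acc 3: bank0 row2 -> MISS (open row2); precharges=1
Acc 4: bank0 row3 -> MISS (open row3); precharges=2
Acc 5: bank0 row2 -> MISS (open row2); precharges=3
Acc 6: bank1 row3 -> MISS (open row3); precharges=3
Acc 7: bank0 row1 -> MISS (open row1); precharges=4
Acc 8: bank0 row0 -> MISS (open row0); precharges=5
Acc 9: bank1 row3 -> HIT
Acc 10: bank1 row1 -> MISS (open row1); precharges=6
Acc 11: bank1 row1 -> HIT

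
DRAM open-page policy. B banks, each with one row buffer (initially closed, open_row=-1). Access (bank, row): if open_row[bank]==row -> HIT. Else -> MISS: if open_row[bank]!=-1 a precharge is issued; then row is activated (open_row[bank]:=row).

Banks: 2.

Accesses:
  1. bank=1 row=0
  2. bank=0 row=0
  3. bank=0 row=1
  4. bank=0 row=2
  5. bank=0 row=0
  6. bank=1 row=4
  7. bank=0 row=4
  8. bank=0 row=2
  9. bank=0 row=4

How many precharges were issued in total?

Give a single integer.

Acc 1: bank1 row0 -> MISS (open row0); precharges=0
Acc 2: bank0 row0 -> MISS (open row0); precharges=0
Acc 3: bank0 row1 -> MISS (open row1); precharges=1
Acc 4: bank0 row2 -> MISS (open row2); precharges=2
Acc 5: bank0 row0 -> MISS (open row0); precharges=3
Acc 6: bank1 row4 -> MISS (open row4); precharges=4
Acc 7: bank0 row4 -> MISS (open row4); precharges=5
Acc 8: bank0 row2 -> MISS (open row2); precharges=6
Acc 9: bank0 row4 -> MISS (open row4); precharges=7

Answer: 7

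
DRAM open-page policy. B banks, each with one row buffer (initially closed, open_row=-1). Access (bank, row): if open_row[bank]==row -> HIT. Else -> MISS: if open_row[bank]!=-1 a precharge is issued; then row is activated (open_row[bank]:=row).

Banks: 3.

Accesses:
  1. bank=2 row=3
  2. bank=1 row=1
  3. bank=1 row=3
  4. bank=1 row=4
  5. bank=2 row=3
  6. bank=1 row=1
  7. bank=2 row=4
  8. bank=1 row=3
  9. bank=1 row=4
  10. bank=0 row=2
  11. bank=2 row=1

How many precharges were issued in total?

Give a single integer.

Answer: 7

Derivation:
Acc 1: bank2 row3 -> MISS (open row3); precharges=0
Acc 2: bank1 row1 -> MISS (open row1); precharges=0
Acc 3: bank1 row3 -> MISS (open row3); precharges=1
Acc 4: bank1 row4 -> MISS (open row4); precharges=2
Acc 5: bank2 row3 -> HIT
Acc 6: bank1 row1 -> MISS (open row1); precharges=3
Acc 7: bank2 row4 -> MISS (open row4); precharges=4
Acc 8: bank1 row3 -> MISS (open row3); precharges=5
Acc 9: bank1 row4 -> MISS (open row4); precharges=6
Acc 10: bank0 row2 -> MISS (open row2); precharges=6
Acc 11: bank2 row1 -> MISS (open row1); precharges=7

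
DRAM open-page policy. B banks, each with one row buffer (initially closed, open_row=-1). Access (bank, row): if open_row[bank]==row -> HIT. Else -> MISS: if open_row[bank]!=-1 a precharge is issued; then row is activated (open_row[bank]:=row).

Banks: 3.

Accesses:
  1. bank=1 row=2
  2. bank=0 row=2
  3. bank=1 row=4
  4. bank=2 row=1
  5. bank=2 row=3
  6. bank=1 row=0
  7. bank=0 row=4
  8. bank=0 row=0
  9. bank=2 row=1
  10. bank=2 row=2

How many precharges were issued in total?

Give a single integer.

Acc 1: bank1 row2 -> MISS (open row2); precharges=0
Acc 2: bank0 row2 -> MISS (open row2); precharges=0
Acc 3: bank1 row4 -> MISS (open row4); precharges=1
Acc 4: bank2 row1 -> MISS (open row1); precharges=1
Acc 5: bank2 row3 -> MISS (open row3); precharges=2
Acc 6: bank1 row0 -> MISS (open row0); precharges=3
Acc 7: bank0 row4 -> MISS (open row4); precharges=4
Acc 8: bank0 row0 -> MISS (open row0); precharges=5
Acc 9: bank2 row1 -> MISS (open row1); precharges=6
Acc 10: bank2 row2 -> MISS (open row2); precharges=7

Answer: 7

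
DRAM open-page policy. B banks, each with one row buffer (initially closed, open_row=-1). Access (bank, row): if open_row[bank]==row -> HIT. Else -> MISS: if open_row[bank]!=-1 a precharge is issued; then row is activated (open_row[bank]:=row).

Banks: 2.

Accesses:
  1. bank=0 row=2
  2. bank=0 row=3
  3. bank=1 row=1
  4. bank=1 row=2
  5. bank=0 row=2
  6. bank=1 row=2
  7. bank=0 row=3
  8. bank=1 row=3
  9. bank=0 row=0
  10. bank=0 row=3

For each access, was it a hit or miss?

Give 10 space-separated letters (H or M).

Acc 1: bank0 row2 -> MISS (open row2); precharges=0
Acc 2: bank0 row3 -> MISS (open row3); precharges=1
Acc 3: bank1 row1 -> MISS (open row1); precharges=1
Acc 4: bank1 row2 -> MISS (open row2); precharges=2
Acc 5: bank0 row2 -> MISS (open row2); precharges=3
Acc 6: bank1 row2 -> HIT
Acc 7: bank0 row3 -> MISS (open row3); precharges=4
Acc 8: bank1 row3 -> MISS (open row3); precharges=5
Acc 9: bank0 row0 -> MISS (open row0); precharges=6
Acc 10: bank0 row3 -> MISS (open row3); precharges=7

Answer: M M M M M H M M M M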